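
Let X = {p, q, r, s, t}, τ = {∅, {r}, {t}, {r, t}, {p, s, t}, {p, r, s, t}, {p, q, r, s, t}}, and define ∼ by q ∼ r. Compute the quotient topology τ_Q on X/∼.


X/∼ = {[p], [q=r], [s], [t]}; |τ_Q| = 4.

Equivalence classes: [p], [q=r], [s], [t].
Quotient map π: X → X/∼ sends p ↦ [p], q ↦ [q=r], r ↦ [q=r], s ↦ [s], t ↦ [t].
For each subset V ⊆ X/∼, compute π^{-1}(V) ⊆ X and check whether π^{-1}(V) ∈ τ. V is open in τ_Q iff π^{-1}(V) ∈ τ.
  V = {}: π^{-1}(V) = ∅ ∈ τ ✓.
  V = {[p]}: π^{-1}(V) = {p} ∉ τ ✗.
  V = {[q=r]}: π^{-1}(V) = {q, r} ∉ τ ✗.
  V = {[p], [q=r]}: π^{-1}(V) = {p, q, r} ∉ τ ✗.
  V = {[s]}: π^{-1}(V) = {s} ∉ τ ✗.
  V = {[p], [s]}: π^{-1}(V) = {p, s} ∉ τ ✗.
  V = {[q=r], [s]}: π^{-1}(V) = {q, r, s} ∉ τ ✗.
  V = {[p], [q=r], [s]}: π^{-1}(V) = {p, q, r, s} ∉ τ ✗.
  V = {[t]}: π^{-1}(V) = {t} ∈ τ ✓.
  V = {[p], [t]}: π^{-1}(V) = {p, t} ∉ τ ✗.
  V = {[q=r], [t]}: π^{-1}(V) = {q, r, t} ∉ τ ✗.
  V = {[p], [q=r], [t]}: π^{-1}(V) = {p, q, r, t} ∉ τ ✗.
  V = {[s], [t]}: π^{-1}(V) = {s, t} ∉ τ ✗.
  V = {[p], [s], [t]}: π^{-1}(V) = {p, s, t} ∈ τ ✓.
  V = {[q=r], [s], [t]}: π^{-1}(V) = {q, r, s, t} ∉ τ ✗.
  V = {[p], [q=r], [s], [t]}: π^{-1}(V) = {p, q, r, s, t} ∈ τ ✓.
Open sets in the quotient: τ_Q = {{}, {[t]}, {[p], [s], [t]}, {[p], [q=r], [s], [t]}} (4 elements).


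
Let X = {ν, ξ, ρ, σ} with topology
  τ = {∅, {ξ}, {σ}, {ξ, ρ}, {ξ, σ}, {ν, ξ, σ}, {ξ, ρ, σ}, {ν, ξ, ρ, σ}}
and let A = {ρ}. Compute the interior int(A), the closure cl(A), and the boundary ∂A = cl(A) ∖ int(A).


int(A) = ∅, cl(A) = {ρ}, ∂A = {ρ}.

Closed sets in (X, τ) are complements of opens:
  closed(X, τ) = {∅, {ν}, {ρ}, {ν, ρ}, {ν, σ}, {ν, ξ, ρ}, {ν, ρ, σ}, {ν, ξ, ρ, σ}}.
int(A) = ⋃ {U ∈ τ : U ⊆ A}. Opens contained in A: ∅.
Taking the union of these: int(A) = ∅.
cl(A) = ⋂ {C closed : A ⊆ C}. Closed sets containing A: {ρ}, {ν, ρ}, {ν, ξ, ρ}, {ν, ρ, σ}, {ν, ξ, ρ, σ}.
Intersecting these: cl(A) = {ρ}.
∂A = cl(A) ∖ int(A) = {ρ} ∖ ∅ = {ρ}.


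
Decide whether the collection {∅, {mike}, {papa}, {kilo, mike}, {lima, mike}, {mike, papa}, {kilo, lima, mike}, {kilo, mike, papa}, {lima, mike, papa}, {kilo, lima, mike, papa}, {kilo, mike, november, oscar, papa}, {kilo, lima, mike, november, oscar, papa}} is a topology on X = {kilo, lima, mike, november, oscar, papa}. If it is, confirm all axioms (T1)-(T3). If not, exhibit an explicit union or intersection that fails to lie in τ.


τ IS a topology on X.

Axiom (T1): ∅ ∈ τ? Yes; X ∈ τ? Yes.
Axiom (T2/T3): check pairwise unions and intersections of members of τ.
All pairwise intersections and unions checked — each lies in τ. Therefore τ satisfies (T1), (T2), (T3): it IS a topology on X.


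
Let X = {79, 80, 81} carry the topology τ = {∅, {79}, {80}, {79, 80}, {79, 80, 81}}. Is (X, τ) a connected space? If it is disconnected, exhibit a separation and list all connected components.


(X, τ) is connected.

Find clopen sets (U ∈ τ with X ∖ U ∈ τ):
  U = ∅, X ∖ U = {79, 80, 81} — both open, so U is clopen.
  U = {79, 80, 81}, X ∖ U = ∅ — both open, so U is clopen.
Only trivial clopens (∅ and X) exist, so (X, τ) is connected.
Compute connected components by grouping points that agree on all clopens:
  component: {79, 80, 81}


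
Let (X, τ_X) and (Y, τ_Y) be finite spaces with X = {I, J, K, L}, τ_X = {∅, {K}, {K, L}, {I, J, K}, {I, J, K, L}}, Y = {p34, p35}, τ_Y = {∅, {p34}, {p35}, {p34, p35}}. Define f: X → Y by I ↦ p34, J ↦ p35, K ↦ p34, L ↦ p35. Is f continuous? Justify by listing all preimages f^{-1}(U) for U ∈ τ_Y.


f is NOT continuous.

Compute f^{-1}(U) for each U ∈ τ_Y:
  U = ∅: f^{-1}(U) = ∅ ∈ τ_X ✓.
  U = {p34}: f^{-1}(U) = {I, K} ∉ τ_X ✗.
  U = {p35}: f^{-1}(U) = {J, L} ∉ τ_X ✗.
  U = {p34, p35}: f^{-1}(U) = {I, J, K, L} ∈ τ_X ✓.
Found U = {p34} with f^{-1}(U) = {I, K} not in τ_X. Therefore f is NOT continuous.


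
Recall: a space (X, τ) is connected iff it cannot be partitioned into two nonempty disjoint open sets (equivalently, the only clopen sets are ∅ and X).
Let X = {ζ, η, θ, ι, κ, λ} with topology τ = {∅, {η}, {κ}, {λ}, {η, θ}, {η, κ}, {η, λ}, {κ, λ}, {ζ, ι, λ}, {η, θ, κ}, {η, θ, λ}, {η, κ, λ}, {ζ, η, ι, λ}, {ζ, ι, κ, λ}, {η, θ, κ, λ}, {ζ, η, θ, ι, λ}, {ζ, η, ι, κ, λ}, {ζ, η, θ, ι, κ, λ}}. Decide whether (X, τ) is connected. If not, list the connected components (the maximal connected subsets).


(X, τ) is disconnected; components = [{κ}, {η, θ}, {ζ, ι, λ}].

Find clopen sets (U ∈ τ with X ∖ U ∈ τ):
  U = ∅, X ∖ U = {ζ, η, θ, ι, κ, λ} — both open, so U is clopen.
  U = {κ}, X ∖ U = {ζ, η, θ, ι, λ} — both open, so U is clopen.
  U = {η, θ}, X ∖ U = {ζ, ι, κ, λ} — both open, so U is clopen.
  U = {ζ, ι, λ}, X ∖ U = {η, θ, κ} — both open, so U is clopen.
  U = {η, θ, κ}, X ∖ U = {ζ, ι, λ} — both open, so U is clopen.
  U = {ζ, ι, κ, λ}, X ∖ U = {η, θ} — both open, so U is clopen.
  U = {ζ, η, θ, ι, λ}, X ∖ U = {κ} — both open, so U is clopen.
  U = {ζ, η, θ, ι, κ, λ}, X ∖ U = ∅ — both open, so U is clopen.
Nontrivial clopen(s) exist: e.g. {ζ, ι, λ}. So (X, τ) is disconnected.
Compute connected components by grouping points that agree on all clopens:
  component: {κ}
  component: {η, θ}
  component: {ζ, ι, λ}


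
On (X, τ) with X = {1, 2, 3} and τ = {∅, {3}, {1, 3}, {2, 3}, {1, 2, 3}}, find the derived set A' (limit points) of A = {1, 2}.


A' = ∅

For each x ∈ X, list the open sets U ∈ τ with x ∈ U, then check whether U ∩ (A ∖ {x}) ≠ ∅ for every such U.
  x = 1: open {1, 3} ∋ x has {1, 3} ∩ (A ∖ {1}) = ∅, so x is NOT a limit point.
  x = 2: open {2, 3} ∋ x has {2, 3} ∩ (A ∖ {2}) = ∅, so x is NOT a limit point.
  x = 3: open {3} ∋ x has {3} ∩ (A ∖ {3}) = ∅, so x is NOT a limit point.
Collecting: A' = ∅.


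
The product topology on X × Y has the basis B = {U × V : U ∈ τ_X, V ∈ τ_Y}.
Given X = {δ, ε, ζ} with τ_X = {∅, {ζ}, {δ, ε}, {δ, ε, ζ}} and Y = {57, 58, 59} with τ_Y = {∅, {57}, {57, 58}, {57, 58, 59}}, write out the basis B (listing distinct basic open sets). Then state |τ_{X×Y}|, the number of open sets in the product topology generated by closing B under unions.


Basis B = {∅ × ∅, {ζ} × {57}, {δ, ε} × {57}, {ζ} × {57, 58}, {δ, ε, ζ} × {57}, {ζ} × {57, 58, 59}, {δ, ε} × {57, 58}, {δ, ε} × {57, 58, 59}, {δ, ε, ζ} × {57, 58}, {δ, ε, ζ} × {57, 58, 59}}; |τ_{X×Y}| = 16.

Enumerate products U × V with U ∈ τ_X, V ∈ τ_Y (deduplicated):
  ∅ × ∅ = {} (∅)
  {ζ} × {57} = {(ζ,57)}
  {δ, ε} × {57} = {(δ,57), (ε,57)}
  {ζ} × {57, 58} = {(ζ,57), (ζ,58)}
  {δ, ε, ζ} × {57} = {(δ,57), (ε,57), (ζ,57)}
  {ζ} × {57, 58, 59} = {(ζ,57), (ζ,58), (ζ,59)}
  {δ, ε} × {57, 58} = {(δ,57), (δ,58), (ε,57), (ε,58)}
  {δ, ε} × {57, 58, 59} = {(δ,57), (δ,58), (δ,59), (ε,57), (ε,58), (ε,59)}
  {δ, ε, ζ} × {57, 58} = {(δ,57), (δ,58), (ε,57), (ε,58), (ζ,57), (ζ,58)}
  {δ, ε, ζ} × {57, 58, 59} = {(δ,57), (δ,58), (δ,59), (ε,57), (ε,58), (ε,59), (ζ,57), (ζ,58), (ζ,59)}
These 10 distinct sets form the basis B.
Close under arbitrary unions to get τ_{X×Y}; counting gives |τ_{X×Y}| = 16.


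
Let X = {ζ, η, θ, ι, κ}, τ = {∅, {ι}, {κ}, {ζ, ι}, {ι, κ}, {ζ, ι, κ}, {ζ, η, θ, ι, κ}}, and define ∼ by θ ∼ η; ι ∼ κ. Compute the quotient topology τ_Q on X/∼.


X/∼ = {[ζ], [η=θ], [ι=κ]}; |τ_Q| = 4.

Equivalence classes: [ζ], [η=θ], [ι=κ].
Quotient map π: X → X/∼ sends ζ ↦ [ζ], η ↦ [η=θ], θ ↦ [η=θ], ι ↦ [ι=κ], κ ↦ [ι=κ].
For each subset V ⊆ X/∼, compute π^{-1}(V) ⊆ X and check whether π^{-1}(V) ∈ τ. V is open in τ_Q iff π^{-1}(V) ∈ τ.
  V = {}: π^{-1}(V) = ∅ ∈ τ ✓.
  V = {[ζ]}: π^{-1}(V) = {ζ} ∉ τ ✗.
  V = {[η=θ]}: π^{-1}(V) = {η, θ} ∉ τ ✗.
  V = {[ζ], [η=θ]}: π^{-1}(V) = {ζ, η, θ} ∉ τ ✗.
  V = {[ι=κ]}: π^{-1}(V) = {ι, κ} ∈ τ ✓.
  V = {[ζ], [ι=κ]}: π^{-1}(V) = {ζ, ι, κ} ∈ τ ✓.
  V = {[η=θ], [ι=κ]}: π^{-1}(V) = {η, θ, ι, κ} ∉ τ ✗.
  V = {[ζ], [η=θ], [ι=κ]}: π^{-1}(V) = {ζ, η, θ, ι, κ} ∈ τ ✓.
Open sets in the quotient: τ_Q = {{}, {[ι=κ]}, {[ζ], [ι=κ]}, {[ζ], [η=θ], [ι=κ]}} (4 elements).


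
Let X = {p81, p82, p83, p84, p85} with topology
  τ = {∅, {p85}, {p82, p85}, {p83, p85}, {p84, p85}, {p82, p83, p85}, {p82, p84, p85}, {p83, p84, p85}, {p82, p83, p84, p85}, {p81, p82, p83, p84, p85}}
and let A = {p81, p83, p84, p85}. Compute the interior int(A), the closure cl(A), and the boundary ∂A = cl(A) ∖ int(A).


int(A) = {p83, p84, p85}, cl(A) = {p81, p82, p83, p84, p85}, ∂A = {p81, p82}.

Closed sets in (X, τ) are complements of opens:
  closed(X, τ) = {∅, {p81}, {p81, p82}, {p81, p83}, {p81, p84}, {p81, p82, p83}, {p81, p82, p84}, {p81, p83, p84}, {p81, p82, p83, p84}, {p81, p82, p83, p84, p85}}.
int(A) = ⋃ {U ∈ τ : U ⊆ A}. Opens contained in A: ∅, {p85}, {p83, p85}, {p84, p85}, {p83, p84, p85}.
Taking the union of these: int(A) = {p83, p84, p85}.
cl(A) = ⋂ {C closed : A ⊆ C}. Closed sets containing A: {p81, p82, p83, p84, p85}.
Intersecting these: cl(A) = {p81, p82, p83, p84, p85}.
∂A = cl(A) ∖ int(A) = {p81, p82, p83, p84, p85} ∖ {p83, p84, p85} = {p81, p82}.


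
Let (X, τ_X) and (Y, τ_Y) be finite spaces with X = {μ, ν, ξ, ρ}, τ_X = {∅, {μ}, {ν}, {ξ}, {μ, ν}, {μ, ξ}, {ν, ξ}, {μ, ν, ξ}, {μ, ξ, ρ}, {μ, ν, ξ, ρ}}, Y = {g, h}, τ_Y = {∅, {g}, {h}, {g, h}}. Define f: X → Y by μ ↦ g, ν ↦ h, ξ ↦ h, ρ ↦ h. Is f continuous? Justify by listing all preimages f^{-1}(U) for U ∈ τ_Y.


f is NOT continuous.

Compute f^{-1}(U) for each U ∈ τ_Y:
  U = ∅: f^{-1}(U) = ∅ ∈ τ_X ✓.
  U = {g}: f^{-1}(U) = {μ} ∈ τ_X ✓.
  U = {h}: f^{-1}(U) = {ν, ξ, ρ} ∉ τ_X ✗.
  U = {g, h}: f^{-1}(U) = {μ, ν, ξ, ρ} ∈ τ_X ✓.
Found U = {h} with f^{-1}(U) = {ν, ξ, ρ} not in τ_X. Therefore f is NOT continuous.


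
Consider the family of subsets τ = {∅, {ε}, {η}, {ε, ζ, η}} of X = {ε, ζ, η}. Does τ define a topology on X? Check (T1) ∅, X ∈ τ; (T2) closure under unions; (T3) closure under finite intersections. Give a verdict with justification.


τ is NOT a topology on X.

Axiom (T1): ∅ ∈ τ? Yes; X ∈ τ? Yes.
Axiom (T2/T3): check pairwise unions and intersections of members of τ.
Counterexample for (T2): {ε} ∪ {η} = {ε, η} ∉ τ. Therefore τ is NOT a topology.


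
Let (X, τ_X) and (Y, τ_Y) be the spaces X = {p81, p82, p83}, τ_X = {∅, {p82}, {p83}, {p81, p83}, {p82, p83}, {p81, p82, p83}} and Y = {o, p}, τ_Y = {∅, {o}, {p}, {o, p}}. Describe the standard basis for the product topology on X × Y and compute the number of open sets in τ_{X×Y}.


Basis B = {∅ × ∅, {p82} × {o}, {p82} × {p}, {p83} × {o}, {p83} × {p}, {p81, p83} × {o}, {p81, p83} × {p}, {p82} × {o, p}, {p82, p83} × {o}, {p82, p83} × {p}, {p83} × {o, p}, {p81, p82, p83} × {o}, {p81, p82, p83} × {p}, {p81, p83} × {o, p}, {p82, p83} × {o, p}, {p81, p82, p83} × {o, p}}; |τ_{X×Y}| = 36.

Enumerate products U × V with U ∈ τ_X, V ∈ τ_Y (deduplicated):
  ∅ × ∅ = {} (∅)
  {p82} × {o} = {(p82,o)}
  {p82} × {p} = {(p82,p)}
  {p83} × {o} = {(p83,o)}
  {p83} × {p} = {(p83,p)}
  {p81, p83} × {o} = {(p81,o), (p83,o)}
  {p81, p83} × {p} = {(p81,p), (p83,p)}
  {p82} × {o, p} = {(p82,o), (p82,p)}
  {p82, p83} × {o} = {(p82,o), (p83,o)}
  {p82, p83} × {p} = {(p82,p), (p83,p)}
  {p83} × {o, p} = {(p83,o), (p83,p)}
  {p81, p82, p83} × {o} = {(p81,o), (p82,o), (p83,o)}
  {p81, p82, p83} × {p} = {(p81,p), (p82,p), (p83,p)}
  {p81, p83} × {o, p} = {(p81,o), (p81,p), (p83,o), (p83,p)}
  {p82, p83} × {o, p} = {(p82,o), (p82,p), (p83,o), (p83,p)}
  {p81, p82, p83} × {o, p} = {(p81,o), (p81,p), (p82,o), (p82,p), (p83,o), (p83,p)}
These 16 distinct sets form the basis B.
Close under arbitrary unions to get τ_{X×Y}; counting gives |τ_{X×Y}| = 36.


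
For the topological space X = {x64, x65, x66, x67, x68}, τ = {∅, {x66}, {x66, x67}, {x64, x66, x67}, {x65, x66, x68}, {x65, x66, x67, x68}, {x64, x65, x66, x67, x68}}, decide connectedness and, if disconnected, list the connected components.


(X, τ) is connected.

Find clopen sets (U ∈ τ with X ∖ U ∈ τ):
  U = ∅, X ∖ U = {x64, x65, x66, x67, x68} — both open, so U is clopen.
  U = {x64, x65, x66, x67, x68}, X ∖ U = ∅ — both open, so U is clopen.
Only trivial clopens (∅ and X) exist, so (X, τ) is connected.
Compute connected components by grouping points that agree on all clopens:
  component: {x64, x65, x66, x67, x68}


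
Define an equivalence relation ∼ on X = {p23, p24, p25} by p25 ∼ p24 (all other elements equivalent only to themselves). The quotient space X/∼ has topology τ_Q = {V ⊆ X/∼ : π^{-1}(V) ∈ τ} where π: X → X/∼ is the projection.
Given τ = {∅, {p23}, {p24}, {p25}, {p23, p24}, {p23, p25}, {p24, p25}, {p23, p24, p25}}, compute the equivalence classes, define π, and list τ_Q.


X/∼ = {[p23], [p24=p25]}; |τ_Q| = 4.

Equivalence classes: [p23], [p24=p25].
Quotient map π: X → X/∼ sends p23 ↦ [p23], p24 ↦ [p24=p25], p25 ↦ [p24=p25].
For each subset V ⊆ X/∼, compute π^{-1}(V) ⊆ X and check whether π^{-1}(V) ∈ τ. V is open in τ_Q iff π^{-1}(V) ∈ τ.
  V = {}: π^{-1}(V) = ∅ ∈ τ ✓.
  V = {[p23]}: π^{-1}(V) = {p23} ∈ τ ✓.
  V = {[p24=p25]}: π^{-1}(V) = {p24, p25} ∈ τ ✓.
  V = {[p23], [p24=p25]}: π^{-1}(V) = {p23, p24, p25} ∈ τ ✓.
Open sets in the quotient: τ_Q = {{}, {[p23]}, {[p24=p25]}, {[p23], [p24=p25]}} (4 elements).


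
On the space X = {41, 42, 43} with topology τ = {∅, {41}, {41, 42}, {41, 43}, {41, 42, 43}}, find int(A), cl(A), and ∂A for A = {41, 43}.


int(A) = {41, 43}, cl(A) = {41, 42, 43}, ∂A = {42}.

Closed sets in (X, τ) are complements of opens:
  closed(X, τ) = {∅, {42}, {43}, {42, 43}, {41, 42, 43}}.
int(A) = ⋃ {U ∈ τ : U ⊆ A}. Opens contained in A: ∅, {41}, {41, 43}.
Taking the union of these: int(A) = {41, 43}.
cl(A) = ⋂ {C closed : A ⊆ C}. Closed sets containing A: {41, 42, 43}.
Intersecting these: cl(A) = {41, 42, 43}.
∂A = cl(A) ∖ int(A) = {41, 42, 43} ∖ {41, 43} = {42}.


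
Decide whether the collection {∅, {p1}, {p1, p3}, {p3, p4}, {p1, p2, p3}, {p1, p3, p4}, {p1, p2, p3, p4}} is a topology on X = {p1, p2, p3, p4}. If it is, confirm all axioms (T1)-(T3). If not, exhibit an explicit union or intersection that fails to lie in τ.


τ is NOT a topology on X.

Axiom (T1): ∅ ∈ τ? Yes; X ∈ τ? Yes.
Axiom (T2/T3): check pairwise unions and intersections of members of τ.
Counterexample for (T3): {p1, p3} ∩ {p3, p4} = {p3} ∉ τ. Therefore τ is NOT a topology.


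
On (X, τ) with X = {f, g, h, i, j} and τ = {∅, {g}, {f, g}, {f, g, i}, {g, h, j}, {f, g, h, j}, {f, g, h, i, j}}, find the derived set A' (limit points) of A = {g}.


A' = {f, h, i, j}

For each x ∈ X, list the open sets U ∈ τ with x ∈ U, then check whether U ∩ (A ∖ {x}) ≠ ∅ for every such U.
  x = f: opens ∋ x are {f, g}, {f, g, i}, {f, g, h, j}, {f, g, h, i, j}; each meets A ∖ {f}, so x IS a limit point.
  x = g: open {g} ∋ x has {g} ∩ (A ∖ {g}) = ∅, so x is NOT a limit point.
  x = h: opens ∋ x are {g, h, j}, {f, g, h, j}, {f, g, h, i, j}; each meets A ∖ {h}, so x IS a limit point.
  x = i: opens ∋ x are {f, g, i}, {f, g, h, i, j}; each meets A ∖ {i}, so x IS a limit point.
  x = j: opens ∋ x are {g, h, j}, {f, g, h, j}, {f, g, h, i, j}; each meets A ∖ {j}, so x IS a limit point.
Collecting: A' = {f, h, i, j}.


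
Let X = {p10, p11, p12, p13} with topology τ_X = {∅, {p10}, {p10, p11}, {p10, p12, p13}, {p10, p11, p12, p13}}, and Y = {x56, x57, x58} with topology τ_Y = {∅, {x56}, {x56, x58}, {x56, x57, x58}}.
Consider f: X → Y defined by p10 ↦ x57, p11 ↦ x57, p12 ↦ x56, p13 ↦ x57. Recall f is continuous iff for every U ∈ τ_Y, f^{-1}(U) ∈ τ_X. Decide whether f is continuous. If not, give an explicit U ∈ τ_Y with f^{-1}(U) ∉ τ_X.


f is NOT continuous.

Compute f^{-1}(U) for each U ∈ τ_Y:
  U = ∅: f^{-1}(U) = ∅ ∈ τ_X ✓.
  U = {x56}: f^{-1}(U) = {p12} ∉ τ_X ✗.
  U = {x56, x58}: f^{-1}(U) = {p12} ∉ τ_X ✗.
  U = {x56, x57, x58}: f^{-1}(U) = {p10, p11, p12, p13} ∈ τ_X ✓.
Found U = {x56} with f^{-1}(U) = {p12} not in τ_X. Therefore f is NOT continuous.


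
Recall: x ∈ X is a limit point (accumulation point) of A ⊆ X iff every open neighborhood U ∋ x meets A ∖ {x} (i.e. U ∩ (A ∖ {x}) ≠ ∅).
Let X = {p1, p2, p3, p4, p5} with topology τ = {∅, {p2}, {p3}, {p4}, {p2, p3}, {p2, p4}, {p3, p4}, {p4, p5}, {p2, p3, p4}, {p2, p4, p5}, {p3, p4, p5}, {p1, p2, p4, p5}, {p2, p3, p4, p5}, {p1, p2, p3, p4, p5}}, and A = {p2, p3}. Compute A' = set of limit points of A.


A' = {p1}

For each x ∈ X, list the open sets U ∈ τ with x ∈ U, then check whether U ∩ (A ∖ {x}) ≠ ∅ for every such U.
  x = p1: opens ∋ x are {p1, p2, p4, p5}, {p1, p2, p3, p4, p5}; each meets A ∖ {p1}, so x IS a limit point.
  x = p2: open {p2} ∋ x has {p2} ∩ (A ∖ {p2}) = ∅, so x is NOT a limit point.
  x = p3: open {p3} ∋ x has {p3} ∩ (A ∖ {p3}) = ∅, so x is NOT a limit point.
  x = p4: open {p4} ∋ x has {p4} ∩ (A ∖ {p4}) = ∅, so x is NOT a limit point.
  x = p5: open {p4, p5} ∋ x has {p4, p5} ∩ (A ∖ {p5}) = ∅, so x is NOT a limit point.
Collecting: A' = {p1}.


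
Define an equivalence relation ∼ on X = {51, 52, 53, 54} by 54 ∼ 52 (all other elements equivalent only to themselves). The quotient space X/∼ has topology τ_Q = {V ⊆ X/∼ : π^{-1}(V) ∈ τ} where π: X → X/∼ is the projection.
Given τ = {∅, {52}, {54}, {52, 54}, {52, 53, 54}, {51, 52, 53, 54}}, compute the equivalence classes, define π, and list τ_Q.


X/∼ = {[51], [52=54], [53]}; |τ_Q| = 4.

Equivalence classes: [51], [52=54], [53].
Quotient map π: X → X/∼ sends 51 ↦ [51], 52 ↦ [52=54], 53 ↦ [53], 54 ↦ [52=54].
For each subset V ⊆ X/∼, compute π^{-1}(V) ⊆ X and check whether π^{-1}(V) ∈ τ. V is open in τ_Q iff π^{-1}(V) ∈ τ.
  V = {}: π^{-1}(V) = ∅ ∈ τ ✓.
  V = {[51]}: π^{-1}(V) = {51} ∉ τ ✗.
  V = {[52=54]}: π^{-1}(V) = {52, 54} ∈ τ ✓.
  V = {[51], [52=54]}: π^{-1}(V) = {51, 52, 54} ∉ τ ✗.
  V = {[53]}: π^{-1}(V) = {53} ∉ τ ✗.
  V = {[51], [53]}: π^{-1}(V) = {51, 53} ∉ τ ✗.
  V = {[52=54], [53]}: π^{-1}(V) = {52, 53, 54} ∈ τ ✓.
  V = {[51], [52=54], [53]}: π^{-1}(V) = {51, 52, 53, 54} ∈ τ ✓.
Open sets in the quotient: τ_Q = {{}, {[52=54]}, {[52=54], [53]}, {[51], [52=54], [53]}} (4 elements).


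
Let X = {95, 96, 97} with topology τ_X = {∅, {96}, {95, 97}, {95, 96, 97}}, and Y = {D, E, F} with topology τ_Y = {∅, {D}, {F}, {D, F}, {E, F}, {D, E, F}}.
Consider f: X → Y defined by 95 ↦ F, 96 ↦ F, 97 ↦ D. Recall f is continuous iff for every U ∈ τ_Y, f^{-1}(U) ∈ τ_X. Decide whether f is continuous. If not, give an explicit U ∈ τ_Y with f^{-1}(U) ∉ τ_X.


f is NOT continuous.

Compute f^{-1}(U) for each U ∈ τ_Y:
  U = ∅: f^{-1}(U) = ∅ ∈ τ_X ✓.
  U = {D}: f^{-1}(U) = {97} ∉ τ_X ✗.
  U = {F}: f^{-1}(U) = {95, 96} ∉ τ_X ✗.
  U = {D, F}: f^{-1}(U) = {95, 96, 97} ∈ τ_X ✓.
  U = {E, F}: f^{-1}(U) = {95, 96} ∉ τ_X ✗.
  U = {D, E, F}: f^{-1}(U) = {95, 96, 97} ∈ τ_X ✓.
Found U = {D} with f^{-1}(U) = {97} not in τ_X. Therefore f is NOT continuous.


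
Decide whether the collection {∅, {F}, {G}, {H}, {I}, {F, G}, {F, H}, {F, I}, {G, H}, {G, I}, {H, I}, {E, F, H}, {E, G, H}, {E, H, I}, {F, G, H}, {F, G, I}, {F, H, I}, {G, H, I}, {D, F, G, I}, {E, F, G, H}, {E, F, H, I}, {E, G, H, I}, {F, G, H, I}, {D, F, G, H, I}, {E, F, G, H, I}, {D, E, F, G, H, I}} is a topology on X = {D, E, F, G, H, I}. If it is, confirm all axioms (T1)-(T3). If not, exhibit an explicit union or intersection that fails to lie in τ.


τ is NOT a topology on X.

Axiom (T1): ∅ ∈ τ? Yes; X ∈ τ? Yes.
Axiom (T2/T3): check pairwise unions and intersections of members of τ.
Counterexample for (T3): {E, F, H} ∩ {E, G, H} = {E, H} ∉ τ. Therefore τ is NOT a topology.


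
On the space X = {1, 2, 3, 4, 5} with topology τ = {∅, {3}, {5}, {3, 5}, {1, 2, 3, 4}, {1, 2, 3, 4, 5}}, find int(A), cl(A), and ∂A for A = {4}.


int(A) = ∅, cl(A) = {1, 2, 4}, ∂A = {1, 2, 4}.

Closed sets in (X, τ) are complements of opens:
  closed(X, τ) = {∅, {5}, {1, 2, 4}, {1, 2, 3, 4}, {1, 2, 4, 5}, {1, 2, 3, 4, 5}}.
int(A) = ⋃ {U ∈ τ : U ⊆ A}. Opens contained in A: ∅.
Taking the union of these: int(A) = ∅.
cl(A) = ⋂ {C closed : A ⊆ C}. Closed sets containing A: {1, 2, 4}, {1, 2, 3, 4}, {1, 2, 4, 5}, {1, 2, 3, 4, 5}.
Intersecting these: cl(A) = {1, 2, 4}.
∂A = cl(A) ∖ int(A) = {1, 2, 4} ∖ ∅ = {1, 2, 4}.


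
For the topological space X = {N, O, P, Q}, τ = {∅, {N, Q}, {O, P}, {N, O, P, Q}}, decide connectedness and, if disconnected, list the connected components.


(X, τ) is disconnected; components = [{N, Q}, {O, P}].

Find clopen sets (U ∈ τ with X ∖ U ∈ τ):
  U = ∅, X ∖ U = {N, O, P, Q} — both open, so U is clopen.
  U = {N, Q}, X ∖ U = {O, P} — both open, so U is clopen.
  U = {O, P}, X ∖ U = {N, Q} — both open, so U is clopen.
  U = {N, O, P, Q}, X ∖ U = ∅ — both open, so U is clopen.
Nontrivial clopen(s) exist: e.g. {N, Q}. So (X, τ) is disconnected.
Compute connected components by grouping points that agree on all clopens:
  component: {N, Q}
  component: {O, P}


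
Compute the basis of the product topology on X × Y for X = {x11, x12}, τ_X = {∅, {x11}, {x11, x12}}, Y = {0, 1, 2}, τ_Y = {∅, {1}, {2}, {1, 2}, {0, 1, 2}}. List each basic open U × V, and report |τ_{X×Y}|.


Basis B = {∅ × ∅, {x11} × {1}, {x11} × {2}, {x11} × {1, 2}, {x11, x12} × {1}, {x11, x12} × {2}, {x11} × {0, 1, 2}, {x11, x12} × {1, 2}, {x11, x12} × {0, 1, 2}}; |τ_{X×Y}| = 14.

Enumerate products U × V with U ∈ τ_X, V ∈ τ_Y (deduplicated):
  ∅ × ∅ = {} (∅)
  {x11} × {1} = {(x11,1)}
  {x11} × {2} = {(x11,2)}
  {x11} × {1, 2} = {(x11,1), (x11,2)}
  {x11, x12} × {1} = {(x11,1), (x12,1)}
  {x11, x12} × {2} = {(x11,2), (x12,2)}
  {x11} × {0, 1, 2} = {(x11,0), (x11,1), (x11,2)}
  {x11, x12} × {1, 2} = {(x11,1), (x11,2), (x12,1), (x12,2)}
  {x11, x12} × {0, 1, 2} = {(x11,0), (x11,1), (x11,2), (x12,0), (x12,1), (x12,2)}
These 9 distinct sets form the basis B.
Close under arbitrary unions to get τ_{X×Y}; counting gives |τ_{X×Y}| = 14.


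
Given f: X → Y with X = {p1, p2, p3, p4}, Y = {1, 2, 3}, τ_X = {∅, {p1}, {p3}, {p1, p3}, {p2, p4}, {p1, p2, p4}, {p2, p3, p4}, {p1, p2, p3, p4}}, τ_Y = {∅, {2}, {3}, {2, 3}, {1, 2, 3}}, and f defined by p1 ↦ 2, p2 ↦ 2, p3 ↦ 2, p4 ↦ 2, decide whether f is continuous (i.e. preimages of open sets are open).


f IS continuous.

Compute f^{-1}(U) for each U ∈ τ_Y:
  U = ∅: f^{-1}(U) = ∅ ∈ τ_X ✓.
  U = {2}: f^{-1}(U) = {p1, p2, p3, p4} ∈ τ_X ✓.
  U = {3}: f^{-1}(U) = ∅ ∈ τ_X ✓.
  U = {2, 3}: f^{-1}(U) = {p1, p2, p3, p4} ∈ τ_X ✓.
  U = {1, 2, 3}: f^{-1}(U) = {p1, p2, p3, p4} ∈ τ_X ✓.
Every preimage lies in τ_X, so f IS continuous.


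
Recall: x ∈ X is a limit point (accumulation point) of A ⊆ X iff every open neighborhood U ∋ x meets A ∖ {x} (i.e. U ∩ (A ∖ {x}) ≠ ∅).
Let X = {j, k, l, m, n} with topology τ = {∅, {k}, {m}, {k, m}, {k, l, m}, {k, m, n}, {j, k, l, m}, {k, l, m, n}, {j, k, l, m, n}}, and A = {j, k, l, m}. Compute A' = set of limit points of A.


A' = {j, l, n}

For each x ∈ X, list the open sets U ∈ τ with x ∈ U, then check whether U ∩ (A ∖ {x}) ≠ ∅ for every such U.
  x = j: opens ∋ x are {j, k, l, m}, {j, k, l, m, n}; each meets A ∖ {j}, so x IS a limit point.
  x = k: open {k} ∋ x has {k} ∩ (A ∖ {k}) = ∅, so x is NOT a limit point.
  x = l: opens ∋ x are {k, l, m}, {j, k, l, m}, {k, l, m, n}, {j, k, l, m, n}; each meets A ∖ {l}, so x IS a limit point.
  x = m: open {m} ∋ x has {m} ∩ (A ∖ {m}) = ∅, so x is NOT a limit point.
  x = n: opens ∋ x are {k, m, n}, {k, l, m, n}, {j, k, l, m, n}; each meets A ∖ {n}, so x IS a limit point.
Collecting: A' = {j, l, n}.


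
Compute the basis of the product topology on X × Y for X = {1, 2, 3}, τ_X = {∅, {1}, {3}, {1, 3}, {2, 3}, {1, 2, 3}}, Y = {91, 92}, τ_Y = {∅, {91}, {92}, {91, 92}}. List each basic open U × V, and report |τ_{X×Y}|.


Basis B = {∅ × ∅, {1} × {91}, {1} × {92}, {3} × {91}, {3} × {92}, {1} × {91, 92}, {1, 3} × {91}, {1, 3} × {92}, {2, 3} × {91}, {2, 3} × {92}, {3} × {91, 92}, {1, 2, 3} × {91}, {1, 2, 3} × {92}, {1, 3} × {91, 92}, {2, 3} × {91, 92}, {1, 2, 3} × {91, 92}}; |τ_{X×Y}| = 36.

Enumerate products U × V with U ∈ τ_X, V ∈ τ_Y (deduplicated):
  ∅ × ∅ = {} (∅)
  {1} × {91} = {(1,91)}
  {1} × {92} = {(1,92)}
  {3} × {91} = {(3,91)}
  {3} × {92} = {(3,92)}
  {1} × {91, 92} = {(1,91), (1,92)}
  {1, 3} × {91} = {(1,91), (3,91)}
  {1, 3} × {92} = {(1,92), (3,92)}
  {2, 3} × {91} = {(2,91), (3,91)}
  {2, 3} × {92} = {(2,92), (3,92)}
  {3} × {91, 92} = {(3,91), (3,92)}
  {1, 2, 3} × {91} = {(1,91), (2,91), (3,91)}
  {1, 2, 3} × {92} = {(1,92), (2,92), (3,92)}
  {1, 3} × {91, 92} = {(1,91), (1,92), (3,91), (3,92)}
  {2, 3} × {91, 92} = {(2,91), (2,92), (3,91), (3,92)}
  {1, 2, 3} × {91, 92} = {(1,91), (1,92), (2,91), (2,92), (3,91), (3,92)}
These 16 distinct sets form the basis B.
Close under arbitrary unions to get τ_{X×Y}; counting gives |τ_{X×Y}| = 36.


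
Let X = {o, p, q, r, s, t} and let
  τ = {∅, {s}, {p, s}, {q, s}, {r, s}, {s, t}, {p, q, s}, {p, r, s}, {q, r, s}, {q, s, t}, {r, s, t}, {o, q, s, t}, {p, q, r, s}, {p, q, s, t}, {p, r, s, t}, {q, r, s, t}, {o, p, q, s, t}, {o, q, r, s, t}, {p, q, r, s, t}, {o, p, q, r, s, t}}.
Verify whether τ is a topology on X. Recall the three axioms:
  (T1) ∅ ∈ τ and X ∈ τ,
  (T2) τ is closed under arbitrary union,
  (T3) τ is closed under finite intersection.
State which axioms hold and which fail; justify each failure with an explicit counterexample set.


τ is NOT a topology on X.

Axiom (T1): ∅ ∈ τ? Yes; X ∈ τ? Yes.
Axiom (T2/T3): check pairwise unions and intersections of members of τ.
Counterexample for (T2): {p, s} ∪ {s, t} = {p, s, t} ∉ τ. Therefore τ is NOT a topology.


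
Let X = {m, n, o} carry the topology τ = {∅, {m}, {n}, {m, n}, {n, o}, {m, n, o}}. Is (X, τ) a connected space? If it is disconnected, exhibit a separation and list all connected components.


(X, τ) is disconnected; components = [{m}, {n, o}].

Find clopen sets (U ∈ τ with X ∖ U ∈ τ):
  U = ∅, X ∖ U = {m, n, o} — both open, so U is clopen.
  U = {m}, X ∖ U = {n, o} — both open, so U is clopen.
  U = {n, o}, X ∖ U = {m} — both open, so U is clopen.
  U = {m, n, o}, X ∖ U = ∅ — both open, so U is clopen.
Nontrivial clopen(s) exist: e.g. {n, o}. So (X, τ) is disconnected.
Compute connected components by grouping points that agree on all clopens:
  component: {m}
  component: {n, o}


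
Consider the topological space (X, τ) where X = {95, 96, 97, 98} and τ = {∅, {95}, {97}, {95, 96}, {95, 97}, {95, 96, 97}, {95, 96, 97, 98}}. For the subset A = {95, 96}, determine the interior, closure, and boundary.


int(A) = {95, 96}, cl(A) = {95, 96, 98}, ∂A = {98}.

Closed sets in (X, τ) are complements of opens:
  closed(X, τ) = {∅, {98}, {96, 98}, {97, 98}, {95, 96, 98}, {96, 97, 98}, {95, 96, 97, 98}}.
int(A) = ⋃ {U ∈ τ : U ⊆ A}. Opens contained in A: ∅, {95}, {95, 96}.
Taking the union of these: int(A) = {95, 96}.
cl(A) = ⋂ {C closed : A ⊆ C}. Closed sets containing A: {95, 96, 98}, {95, 96, 97, 98}.
Intersecting these: cl(A) = {95, 96, 98}.
∂A = cl(A) ∖ int(A) = {95, 96, 98} ∖ {95, 96} = {98}.


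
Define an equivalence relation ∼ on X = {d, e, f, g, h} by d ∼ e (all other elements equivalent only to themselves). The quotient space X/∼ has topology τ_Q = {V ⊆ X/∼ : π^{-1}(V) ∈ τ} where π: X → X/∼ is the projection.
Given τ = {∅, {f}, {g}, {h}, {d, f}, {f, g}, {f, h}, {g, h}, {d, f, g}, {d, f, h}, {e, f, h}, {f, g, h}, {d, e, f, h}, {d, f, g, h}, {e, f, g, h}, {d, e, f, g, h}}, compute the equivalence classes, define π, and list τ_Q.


X/∼ = {[d=e], [f], [g], [h]}; |τ_Q| = 10.

Equivalence classes: [d=e], [f], [g], [h].
Quotient map π: X → X/∼ sends d ↦ [d=e], e ↦ [d=e], f ↦ [f], g ↦ [g], h ↦ [h].
For each subset V ⊆ X/∼, compute π^{-1}(V) ⊆ X and check whether π^{-1}(V) ∈ τ. V is open in τ_Q iff π^{-1}(V) ∈ τ.
  V = {}: π^{-1}(V) = ∅ ∈ τ ✓.
  V = {[d=e]}: π^{-1}(V) = {d, e} ∉ τ ✗.
  V = {[f]}: π^{-1}(V) = {f} ∈ τ ✓.
  V = {[d=e], [f]}: π^{-1}(V) = {d, e, f} ∉ τ ✗.
  V = {[g]}: π^{-1}(V) = {g} ∈ τ ✓.
  V = {[d=e], [g]}: π^{-1}(V) = {d, e, g} ∉ τ ✗.
  V = {[f], [g]}: π^{-1}(V) = {f, g} ∈ τ ✓.
  V = {[d=e], [f], [g]}: π^{-1}(V) = {d, e, f, g} ∉ τ ✗.
  V = {[h]}: π^{-1}(V) = {h} ∈ τ ✓.
  V = {[d=e], [h]}: π^{-1}(V) = {d, e, h} ∉ τ ✗.
  V = {[f], [h]}: π^{-1}(V) = {f, h} ∈ τ ✓.
  V = {[d=e], [f], [h]}: π^{-1}(V) = {d, e, f, h} ∈ τ ✓.
  V = {[g], [h]}: π^{-1}(V) = {g, h} ∈ τ ✓.
  V = {[d=e], [g], [h]}: π^{-1}(V) = {d, e, g, h} ∉ τ ✗.
  V = {[f], [g], [h]}: π^{-1}(V) = {f, g, h} ∈ τ ✓.
  V = {[d=e], [f], [g], [h]}: π^{-1}(V) = {d, e, f, g, h} ∈ τ ✓.
Open sets in the quotient: τ_Q = {{}, {[f]}, {[g]}, {[f], [g]}, {[h]}, {[f], [h]}, {[d=e], [f], [h]}, {[g], [h]}, {[f], [g], [h]}, {[d=e], [f], [g], [h]}} (10 elements).


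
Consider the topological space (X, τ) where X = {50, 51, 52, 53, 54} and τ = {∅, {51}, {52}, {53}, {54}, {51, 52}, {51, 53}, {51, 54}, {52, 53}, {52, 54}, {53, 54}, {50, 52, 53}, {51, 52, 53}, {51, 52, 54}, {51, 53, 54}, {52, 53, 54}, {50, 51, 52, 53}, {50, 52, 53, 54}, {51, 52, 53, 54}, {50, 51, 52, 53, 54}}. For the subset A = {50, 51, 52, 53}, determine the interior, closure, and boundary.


int(A) = {50, 51, 52, 53}, cl(A) = {50, 51, 52, 53}, ∂A = ∅.

Closed sets in (X, τ) are complements of opens:
  closed(X, τ) = {∅, {50}, {51}, {54}, {50, 51}, {50, 52}, {50, 53}, {50, 54}, {51, 54}, {50, 51, 52}, {50, 51, 53}, {50, 51, 54}, {50, 52, 53}, {50, 52, 54}, {50, 53, 54}, {50, 51, 52, 53}, {50, 51, 52, 54}, {50, 51, 53, 54}, {50, 52, 53, 54}, {50, 51, 52, 53, 54}}.
int(A) = ⋃ {U ∈ τ : U ⊆ A}. Opens contained in A: ∅, {51}, {52}, {53}, {51, 52}, {51, 53}, {52, 53}, {50, 52, 53}, {51, 52, 53}, {50, 51, 52, 53}.
Taking the union of these: int(A) = {50, 51, 52, 53}.
cl(A) = ⋂ {C closed : A ⊆ C}. Closed sets containing A: {50, 51, 52, 53}, {50, 51, 52, 53, 54}.
Intersecting these: cl(A) = {50, 51, 52, 53}.
∂A = cl(A) ∖ int(A) = {50, 51, 52, 53} ∖ {50, 51, 52, 53} = ∅.


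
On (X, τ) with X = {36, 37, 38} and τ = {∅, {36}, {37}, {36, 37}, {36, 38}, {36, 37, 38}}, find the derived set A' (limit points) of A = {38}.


A' = ∅

For each x ∈ X, list the open sets U ∈ τ with x ∈ U, then check whether U ∩ (A ∖ {x}) ≠ ∅ for every such U.
  x = 36: open {36} ∋ x has {36} ∩ (A ∖ {36}) = ∅, so x is NOT a limit point.
  x = 37: open {37} ∋ x has {37} ∩ (A ∖ {37}) = ∅, so x is NOT a limit point.
  x = 38: open {36, 38} ∋ x has {36, 38} ∩ (A ∖ {38}) = ∅, so x is NOT a limit point.
Collecting: A' = ∅.


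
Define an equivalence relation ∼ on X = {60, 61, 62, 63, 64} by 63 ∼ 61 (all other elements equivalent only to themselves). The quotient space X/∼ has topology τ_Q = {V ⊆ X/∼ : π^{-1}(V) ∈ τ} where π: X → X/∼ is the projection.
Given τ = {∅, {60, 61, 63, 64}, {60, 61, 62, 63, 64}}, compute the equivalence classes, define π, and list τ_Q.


X/∼ = {[60], [61=63], [62], [64]}; |τ_Q| = 3.

Equivalence classes: [60], [61=63], [62], [64].
Quotient map π: X → X/∼ sends 60 ↦ [60], 61 ↦ [61=63], 62 ↦ [62], 63 ↦ [61=63], 64 ↦ [64].
For each subset V ⊆ X/∼, compute π^{-1}(V) ⊆ X and check whether π^{-1}(V) ∈ τ. V is open in τ_Q iff π^{-1}(V) ∈ τ.
  V = {}: π^{-1}(V) = ∅ ∈ τ ✓.
  V = {[60]}: π^{-1}(V) = {60} ∉ τ ✗.
  V = {[61=63]}: π^{-1}(V) = {61, 63} ∉ τ ✗.
  V = {[60], [61=63]}: π^{-1}(V) = {60, 61, 63} ∉ τ ✗.
  V = {[62]}: π^{-1}(V) = {62} ∉ τ ✗.
  V = {[60], [62]}: π^{-1}(V) = {60, 62} ∉ τ ✗.
  V = {[61=63], [62]}: π^{-1}(V) = {61, 62, 63} ∉ τ ✗.
  V = {[60], [61=63], [62]}: π^{-1}(V) = {60, 61, 62, 63} ∉ τ ✗.
  V = {[64]}: π^{-1}(V) = {64} ∉ τ ✗.
  V = {[60], [64]}: π^{-1}(V) = {60, 64} ∉ τ ✗.
  V = {[61=63], [64]}: π^{-1}(V) = {61, 63, 64} ∉ τ ✗.
  V = {[60], [61=63], [64]}: π^{-1}(V) = {60, 61, 63, 64} ∈ τ ✓.
  V = {[62], [64]}: π^{-1}(V) = {62, 64} ∉ τ ✗.
  V = {[60], [62], [64]}: π^{-1}(V) = {60, 62, 64} ∉ τ ✗.
  V = {[61=63], [62], [64]}: π^{-1}(V) = {61, 62, 63, 64} ∉ τ ✗.
  V = {[60], [61=63], [62], [64]}: π^{-1}(V) = {60, 61, 62, 63, 64} ∈ τ ✓.
Open sets in the quotient: τ_Q = {{}, {[60], [61=63], [64]}, {[60], [61=63], [62], [64]}} (3 elements).


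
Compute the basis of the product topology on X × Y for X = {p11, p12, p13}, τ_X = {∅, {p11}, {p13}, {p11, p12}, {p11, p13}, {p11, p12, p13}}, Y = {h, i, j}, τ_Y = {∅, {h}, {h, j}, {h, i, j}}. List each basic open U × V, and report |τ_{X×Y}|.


Basis B = {∅ × ∅, {p11} × {h}, {p13} × {h}, {p11} × {h, j}, {p11, p12} × {h}, {p11, p13} × {h}, {p13} × {h, j}, {p11} × {h, i, j}, {p11, p12, p13} × {h}, {p13} × {h, i, j}, {p11, p12} × {h, j}, {p11, p13} × {h, j}, {p11, p12} × {h, i, j}, {p11, p13} × {h, i, j}, {p11, p12, p13} × {h, j}, {p11, p12, p13} × {h, i, j}}; |τ_{X×Y}| = 40.

Enumerate products U × V with U ∈ τ_X, V ∈ τ_Y (deduplicated):
  ∅ × ∅ = {} (∅)
  {p11} × {h} = {(p11,h)}
  {p13} × {h} = {(p13,h)}
  {p11} × {h, j} = {(p11,h), (p11,j)}
  {p11, p12} × {h} = {(p11,h), (p12,h)}
  {p11, p13} × {h} = {(p11,h), (p13,h)}
  {p13} × {h, j} = {(p13,h), (p13,j)}
  {p11} × {h, i, j} = {(p11,h), (p11,i), (p11,j)}
  {p11, p12, p13} × {h} = {(p11,h), (p12,h), (p13,h)}
  {p13} × {h, i, j} = {(p13,h), (p13,i), (p13,j)}
  {p11, p12} × {h, j} = {(p11,h), (p11,j), (p12,h), (p12,j)}
  {p11, p13} × {h, j} = {(p11,h), (p11,j), (p13,h), (p13,j)}
  {p11, p12} × {h, i, j} = {(p11,h), (p11,i), (p11,j), (p12,h), (p12,i), (p12,j)}
  {p11, p13} × {h, i, j} = {(p11,h), (p11,i), (p11,j), (p13,h), (p13,i), (p13,j)}
  {p11, p12, p13} × {h, j} = {(p11,h), (p11,j), (p12,h), (p12,j), (p13,h), (p13,j)}
  {p11, p12, p13} × {h, i, j} = {(p11,h), (p11,i), (p11,j), (p12,h), (p12,i), (p12,j), (p13,h), (p13,i), (p13,j)}
These 16 distinct sets form the basis B.
Close under arbitrary unions to get τ_{X×Y}; counting gives |τ_{X×Y}| = 40.


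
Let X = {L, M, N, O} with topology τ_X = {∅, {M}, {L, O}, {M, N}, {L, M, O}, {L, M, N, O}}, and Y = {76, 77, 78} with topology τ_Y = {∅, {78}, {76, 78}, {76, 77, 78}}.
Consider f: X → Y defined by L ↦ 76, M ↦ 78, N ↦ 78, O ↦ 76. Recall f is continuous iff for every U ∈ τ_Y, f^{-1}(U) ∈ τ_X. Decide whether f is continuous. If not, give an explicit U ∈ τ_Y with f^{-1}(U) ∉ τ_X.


f IS continuous.

Compute f^{-1}(U) for each U ∈ τ_Y:
  U = ∅: f^{-1}(U) = ∅ ∈ τ_X ✓.
  U = {78}: f^{-1}(U) = {M, N} ∈ τ_X ✓.
  U = {76, 78}: f^{-1}(U) = {L, M, N, O} ∈ τ_X ✓.
  U = {76, 77, 78}: f^{-1}(U) = {L, M, N, O} ∈ τ_X ✓.
Every preimage lies in τ_X, so f IS continuous.


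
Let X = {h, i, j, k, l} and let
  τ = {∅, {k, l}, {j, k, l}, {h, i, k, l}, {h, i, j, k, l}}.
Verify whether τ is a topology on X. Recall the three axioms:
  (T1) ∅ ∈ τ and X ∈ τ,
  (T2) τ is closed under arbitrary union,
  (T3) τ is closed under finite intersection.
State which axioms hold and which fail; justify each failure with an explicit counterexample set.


τ IS a topology on X.

Axiom (T1): ∅ ∈ τ? Yes; X ∈ τ? Yes.
Axiom (T2/T3): check pairwise unions and intersections of members of τ.
All pairwise intersections and unions checked — each lies in τ. Therefore τ satisfies (T1), (T2), (T3): it IS a topology on X.


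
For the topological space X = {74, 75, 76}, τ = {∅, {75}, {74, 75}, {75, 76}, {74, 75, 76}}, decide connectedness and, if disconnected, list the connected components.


(X, τ) is connected.

Find clopen sets (U ∈ τ with X ∖ U ∈ τ):
  U = ∅, X ∖ U = {74, 75, 76} — both open, so U is clopen.
  U = {74, 75, 76}, X ∖ U = ∅ — both open, so U is clopen.
Only trivial clopens (∅ and X) exist, so (X, τ) is connected.
Compute connected components by grouping points that agree on all clopens:
  component: {74, 75, 76}


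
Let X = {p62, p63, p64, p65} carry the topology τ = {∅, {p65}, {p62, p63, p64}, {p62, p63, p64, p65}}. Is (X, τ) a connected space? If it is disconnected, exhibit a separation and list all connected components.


(X, τ) is disconnected; components = [{p65}, {p62, p63, p64}].

Find clopen sets (U ∈ τ with X ∖ U ∈ τ):
  U = ∅, X ∖ U = {p62, p63, p64, p65} — both open, so U is clopen.
  U = {p65}, X ∖ U = {p62, p63, p64} — both open, so U is clopen.
  U = {p62, p63, p64}, X ∖ U = {p65} — both open, so U is clopen.
  U = {p62, p63, p64, p65}, X ∖ U = ∅ — both open, so U is clopen.
Nontrivial clopen(s) exist: e.g. {p62, p63, p64}. So (X, τ) is disconnected.
Compute connected components by grouping points that agree on all clopens:
  component: {p65}
  component: {p62, p63, p64}


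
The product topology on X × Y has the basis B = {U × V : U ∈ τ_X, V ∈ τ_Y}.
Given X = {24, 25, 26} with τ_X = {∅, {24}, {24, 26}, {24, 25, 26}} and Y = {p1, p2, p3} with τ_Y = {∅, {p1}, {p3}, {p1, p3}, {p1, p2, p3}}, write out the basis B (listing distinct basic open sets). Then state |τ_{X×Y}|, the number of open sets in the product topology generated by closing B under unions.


Basis B = {∅ × ∅, {24} × {p1}, {24} × {p3}, {24} × {p1, p3}, {24, 26} × {p1}, {24, 26} × {p3}, {24} × {p1, p2, p3}, {24, 25, 26} × {p1}, {24, 25, 26} × {p3}, {24, 26} × {p1, p3}, {24, 26} × {p1, p2, p3}, {24, 25, 26} × {p1, p3}, {24, 25, 26} × {p1, p2, p3}}; |τ_{X×Y}| = 30.

Enumerate products U × V with U ∈ τ_X, V ∈ τ_Y (deduplicated):
  ∅ × ∅ = {} (∅)
  {24} × {p1} = {(24,p1)}
  {24} × {p3} = {(24,p3)}
  {24} × {p1, p3} = {(24,p1), (24,p3)}
  {24, 26} × {p1} = {(24,p1), (26,p1)}
  {24, 26} × {p3} = {(24,p3), (26,p3)}
  {24} × {p1, p2, p3} = {(24,p1), (24,p2), (24,p3)}
  {24, 25, 26} × {p1} = {(24,p1), (25,p1), (26,p1)}
  {24, 25, 26} × {p3} = {(24,p3), (25,p3), (26,p3)}
  {24, 26} × {p1, p3} = {(24,p1), (24,p3), (26,p1), (26,p3)}
  {24, 26} × {p1, p2, p3} = {(24,p1), (24,p2), (24,p3), (26,p1), (26,p2), (26,p3)}
  {24, 25, 26} × {p1, p3} = {(24,p1), (24,p3), (25,p1), (25,p3), (26,p1), (26,p3)}
  {24, 25, 26} × {p1, p2, p3} = {(24,p1), (24,p2), (24,p3), (25,p1), (25,p2), (25,p3), (26,p1), (26,p2), (26,p3)}
These 13 distinct sets form the basis B.
Close under arbitrary unions to get τ_{X×Y}; counting gives |τ_{X×Y}| = 30.


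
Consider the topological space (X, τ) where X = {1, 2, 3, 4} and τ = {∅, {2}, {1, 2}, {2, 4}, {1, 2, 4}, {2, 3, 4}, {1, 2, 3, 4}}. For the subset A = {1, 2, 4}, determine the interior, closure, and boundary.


int(A) = {1, 2, 4}, cl(A) = {1, 2, 3, 4}, ∂A = {3}.

Closed sets in (X, τ) are complements of opens:
  closed(X, τ) = {∅, {1}, {3}, {1, 3}, {3, 4}, {1, 3, 4}, {1, 2, 3, 4}}.
int(A) = ⋃ {U ∈ τ : U ⊆ A}. Opens contained in A: ∅, {2}, {1, 2}, {2, 4}, {1, 2, 4}.
Taking the union of these: int(A) = {1, 2, 4}.
cl(A) = ⋂ {C closed : A ⊆ C}. Closed sets containing A: {1, 2, 3, 4}.
Intersecting these: cl(A) = {1, 2, 3, 4}.
∂A = cl(A) ∖ int(A) = {1, 2, 3, 4} ∖ {1, 2, 4} = {3}.
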